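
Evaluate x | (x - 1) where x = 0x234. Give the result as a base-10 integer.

x = 1000110100 = 564
x - 1 = 1000110011
OR    = 1000110111 = 567
(x | (x - 1) sets all bits below the lowest set bit.)

567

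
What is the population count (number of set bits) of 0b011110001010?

6

n = 11110001010
Count the 1s: 1 + 1 + 1 + 1 + 1 + 1 = 6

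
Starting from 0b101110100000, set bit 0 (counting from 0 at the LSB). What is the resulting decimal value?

2977

x = 101110100000
bit 0 is currently 0; set it via x | (1 << 0) = x | 1
→ 101110100001 = 2977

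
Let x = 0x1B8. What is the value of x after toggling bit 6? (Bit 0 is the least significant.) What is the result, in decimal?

x = 110111000
bit 6 is currently 0; toggle it via x ^ (1 << 6) = x ^ 64
→ 111111000 = 504

504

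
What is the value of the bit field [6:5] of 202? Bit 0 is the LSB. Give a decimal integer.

v = 011001010
Shift right by 5: 0110
Mask low 2 bits: 10 = 2

2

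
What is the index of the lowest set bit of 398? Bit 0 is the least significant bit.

398 = 110001110
Trailing zeros: 1, so the lowest set bit is bit 1 (value 2).

1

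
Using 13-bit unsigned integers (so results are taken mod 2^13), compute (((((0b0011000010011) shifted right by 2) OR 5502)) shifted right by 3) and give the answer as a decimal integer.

0b0011000010011 = 0011000010011
→ shifted right by 2 → 0000110000100 = 388
5502 = 1010101111110
→ OR → 1010111111110 = 5630
→ shifted right by 3 → 0001010111111 = 703

703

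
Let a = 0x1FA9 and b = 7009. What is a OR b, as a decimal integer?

8169

0x1FA9 = 1111110101001
7009 = 1101101100001
 OR → 1111111101001 = 8169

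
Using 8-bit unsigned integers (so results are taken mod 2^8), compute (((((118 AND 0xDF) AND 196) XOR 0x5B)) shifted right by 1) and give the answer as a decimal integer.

15

118 = 01110110
0xDF = 11011111
→ AND → 01010110 = 86
196 = 11000100
→ AND → 01000100 = 68
0x5B = 01011011
→ XOR → 00011111 = 31
→ shifted right by 1 → 00001111 = 15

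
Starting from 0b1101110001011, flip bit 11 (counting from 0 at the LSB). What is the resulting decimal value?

5003

x = 1101110001011
bit 11 is currently 1; toggle it via x ^ (1 << 11) = x ^ 2048
→ 1001110001011 = 5003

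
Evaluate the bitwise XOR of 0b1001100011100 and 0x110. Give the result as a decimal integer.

a = 1001100011100
0x110 = 0000100010000
XOR → 1001000001100 = 4620

4620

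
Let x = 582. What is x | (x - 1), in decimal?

x = 1001000110 = 582
x - 1 = 1001000101
OR    = 1001000111 = 583
(x | (x - 1) sets all bits below the lowest set bit.)

583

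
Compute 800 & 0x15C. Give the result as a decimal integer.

256

800 = 1100100000
0x15C = 0101011100
AND → 0100000000 = 256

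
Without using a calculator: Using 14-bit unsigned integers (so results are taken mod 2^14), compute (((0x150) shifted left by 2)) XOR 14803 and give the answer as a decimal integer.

0x150 = 00000101010000
→ shifted left by 2 (mod 2^14) → 00010101000000 = 1344
14803 = 11100111010011
→ XOR → 11110010010011 = 15507

15507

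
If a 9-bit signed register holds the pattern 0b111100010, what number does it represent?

-30

pattern = 111100010 (MSB is 1 ⇒ negative)
Invert: 000011101, add 1 → 000011110 = 30, so the value is -30.
(Equivalently: 482 - 2^9 = 482 - 512 = -30.)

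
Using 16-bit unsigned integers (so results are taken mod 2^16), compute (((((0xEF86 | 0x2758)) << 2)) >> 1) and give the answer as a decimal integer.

24508

0xEF86 = 1110111110000110
0x2758 = 0010011101011000
→ | → 1110111111011110 = 61406
→ << 2 (mod 2^16) → 1011111101111000 = 49016
→ >> 1 → 0101111110111100 = 24508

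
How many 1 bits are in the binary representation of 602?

5

602 = 1001011010
Count the 1s: 1 + 1 + 1 + 1 + 1 = 5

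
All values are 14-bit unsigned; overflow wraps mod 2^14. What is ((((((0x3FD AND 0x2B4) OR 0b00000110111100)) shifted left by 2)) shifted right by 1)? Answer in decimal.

1912

0x3FD = 00001111111101
0x2B4 = 00001010110100
→ AND → 00001010110100 = 692
0b00000110111100 = 00000110111100
→ OR → 00001110111100 = 956
→ shifted left by 2 (mod 2^14) → 00111011110000 = 3824
→ shifted right by 1 → 00011101111000 = 1912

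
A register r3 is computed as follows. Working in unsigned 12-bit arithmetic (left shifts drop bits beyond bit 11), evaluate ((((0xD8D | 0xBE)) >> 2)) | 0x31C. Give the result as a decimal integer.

0xD8D = 110110001101
0xBE = 000010111110
→ | → 110110111111 = 3519
→ >> 2 → 001101101111 = 879
0x31C = 001100011100
→ | → 001101111111 = 895

895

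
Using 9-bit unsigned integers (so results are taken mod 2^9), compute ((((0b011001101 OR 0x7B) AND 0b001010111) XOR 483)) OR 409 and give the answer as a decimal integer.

0b011001101 = 011001101
0x7B = 001111011
→ OR → 011111111 = 255
0b001010111 = 001010111
→ AND → 001010111 = 87
483 = 111100011
→ XOR → 110110100 = 436
409 = 110011001
→ OR → 110111101 = 445

445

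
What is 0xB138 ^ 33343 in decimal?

0xB138 = 1011000100111000
33343 = 1000001000111111
XOR → 0011001100000111 = 13063

13063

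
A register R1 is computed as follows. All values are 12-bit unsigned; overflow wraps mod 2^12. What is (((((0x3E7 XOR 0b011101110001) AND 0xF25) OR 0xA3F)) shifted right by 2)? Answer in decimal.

911

0x3E7 = 001111100111
0b011101110001 = 011101110001
→ XOR → 010010010110 = 1174
0xF25 = 111100100101
→ AND → 010000000100 = 1028
0xA3F = 101000111111
→ OR → 111000111111 = 3647
→ shifted right by 2 → 001110001111 = 911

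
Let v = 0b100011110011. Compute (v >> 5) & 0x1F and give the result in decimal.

7

v = 100011110011
Shift right by 5: 1000111
Mask low 5 bits: 00111 = 7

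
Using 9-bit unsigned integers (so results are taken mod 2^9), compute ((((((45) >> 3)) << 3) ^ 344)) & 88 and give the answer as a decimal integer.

45 = 000101101
→ >> 3 → 000000101 = 5
→ << 3 (mod 2^9) → 000101000 = 40
344 = 101011000
→ ^ → 101110000 = 368
88 = 001011000
→ & → 001010000 = 80

80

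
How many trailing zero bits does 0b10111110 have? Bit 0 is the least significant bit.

0b10111110 = 10111110
Trailing zeros: 1, so the lowest set bit is bit 1 (value 2).

1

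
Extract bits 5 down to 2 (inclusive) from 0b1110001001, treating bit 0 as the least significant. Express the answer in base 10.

2

v = 1110001001
Shift right by 2: 11100010
Mask low 4 bits: 0010 = 2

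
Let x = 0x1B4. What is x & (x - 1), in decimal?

432

x = 110110100 = 436
x - 1 = 110110011
AND   = 110110000 = 432
(x & (x - 1) clears the lowest set bit of x.)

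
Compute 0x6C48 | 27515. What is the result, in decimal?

0x6C48 = 110110001001000
27515 = 110101101111011
 OR → 110111101111011 = 28539

28539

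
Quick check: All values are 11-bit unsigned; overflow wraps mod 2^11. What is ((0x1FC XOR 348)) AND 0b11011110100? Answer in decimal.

0x1FC = 00111111100
348 = 00101011100
→ XOR → 00010100000 = 160
0b11011110100 = 11011110100
→ AND → 00010100000 = 160

160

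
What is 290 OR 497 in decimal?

499

290 = 100100010
497 = 111110001
 OR → 111110011 = 499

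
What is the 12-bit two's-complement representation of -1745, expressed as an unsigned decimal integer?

1745 in 12 bits: 011011010001
Invert: 100100101110
Add 1:  100100101111 = 2351
(Check: 2^12 - 1745 = 4096 - 1745 = 2351.)

2351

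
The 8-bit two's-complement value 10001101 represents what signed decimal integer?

-115

pattern = 10001101 (MSB is 1 ⇒ negative)
Invert: 01110010, add 1 → 01110011 = 115, so the value is -115.
(Equivalently: 141 - 2^8 = 141 - 256 = -115.)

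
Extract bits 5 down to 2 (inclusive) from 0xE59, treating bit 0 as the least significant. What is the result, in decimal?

6

v = 111001011001
Shift right by 2: 1110010110
Mask low 4 bits: 0110 = 6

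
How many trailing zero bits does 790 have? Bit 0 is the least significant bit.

790 = 1100010110
Trailing zeros: 1, so the lowest set bit is bit 1 (value 2).

1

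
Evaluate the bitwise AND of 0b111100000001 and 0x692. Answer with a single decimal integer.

1536

a = 111100000001
0x692 = 011010010010
AND → 011000000000 = 1536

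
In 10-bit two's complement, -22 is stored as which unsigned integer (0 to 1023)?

1002

22 in 10 bits: 0000010110
Invert: 1111101001
Add 1:  1111101010 = 1002
(Check: 2^10 - 22 = 1024 - 22 = 1002.)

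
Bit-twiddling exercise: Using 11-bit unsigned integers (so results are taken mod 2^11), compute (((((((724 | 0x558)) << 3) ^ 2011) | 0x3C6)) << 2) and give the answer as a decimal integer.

724 = 01011010100
0x558 = 10101011000
→ | → 11111011100 = 2012
→ << 3 (mod 2^11) → 11011100000 = 1760
2011 = 11111011011
→ ^ → 00100111011 = 315
0x3C6 = 01111000110
→ | → 01111111111 = 1023
→ << 2 (mod 2^11) → 11111111100 = 2044

2044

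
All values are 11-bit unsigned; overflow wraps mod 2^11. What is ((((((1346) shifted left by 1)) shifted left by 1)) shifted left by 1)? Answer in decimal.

528

1346 = 10101000010
→ shifted left by 1 (mod 2^11) → 01010000100 = 644
→ shifted left by 1 (mod 2^11) → 10100001000 = 1288
→ shifted left by 1 (mod 2^11) → 01000010000 = 528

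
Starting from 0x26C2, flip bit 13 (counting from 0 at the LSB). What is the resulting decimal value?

1730

x = 10011011000010
bit 13 is currently 1; toggle it via x ^ (1 << 13) = x ^ 8192
→ 00011011000010 = 1730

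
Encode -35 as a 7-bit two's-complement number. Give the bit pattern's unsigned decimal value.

35 in 7 bits: 0100011
Invert: 1011100
Add 1:  1011101 = 93
(Check: 2^7 - 35 = 128 - 35 = 93.)

93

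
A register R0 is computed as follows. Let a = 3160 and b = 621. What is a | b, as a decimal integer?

3709

3160 = 110001011000
621 = 001001101101
 OR → 111001111101 = 3709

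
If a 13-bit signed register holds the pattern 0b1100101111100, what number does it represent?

-1668

pattern = 1100101111100 (MSB is 1 ⇒ negative)
Invert: 0011010000011, add 1 → 0011010000100 = 1668, so the value is -1668.
(Equivalently: 6524 - 2^13 = 6524 - 8192 = -1668.)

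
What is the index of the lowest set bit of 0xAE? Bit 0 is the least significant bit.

0xAE = 10101110
Trailing zeros: 1, so the lowest set bit is bit 1 (value 2).

1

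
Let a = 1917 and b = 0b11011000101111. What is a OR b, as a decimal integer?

1917 = 00011101111101
b = 11011000101111
 OR → 11011101111111 = 14207

14207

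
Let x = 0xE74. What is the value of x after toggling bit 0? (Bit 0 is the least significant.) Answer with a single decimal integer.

x = 111001110100
bit 0 is currently 0; toggle it via x ^ (1 << 0) = x ^ 1
→ 111001110101 = 3701

3701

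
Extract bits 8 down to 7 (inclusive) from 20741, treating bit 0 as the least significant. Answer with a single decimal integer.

2

v = 101000100000101
Shift right by 7: 10100010
Mask low 2 bits: 10 = 2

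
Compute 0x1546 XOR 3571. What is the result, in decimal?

6325

0x1546 = 1010101000110
3571 = 0110111110011
XOR → 1100010110101 = 6325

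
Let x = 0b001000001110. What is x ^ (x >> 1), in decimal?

x = 1000001110 = 526
x>>1 = 0100000111
XOR  = 1100001001 = 777
(x ^ (x >> 1) gives the standard binary-reflected Gray code of x.)

777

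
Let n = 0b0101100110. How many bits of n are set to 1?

5

n = 101100110
Count the 1s: 1 + 1 + 1 + 1 + 1 = 5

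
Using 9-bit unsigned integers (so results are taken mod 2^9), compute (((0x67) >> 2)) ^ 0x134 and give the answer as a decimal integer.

301

0x67 = 001100111
→ >> 2 → 000011001 = 25
0x134 = 100110100
→ ^ → 100101101 = 301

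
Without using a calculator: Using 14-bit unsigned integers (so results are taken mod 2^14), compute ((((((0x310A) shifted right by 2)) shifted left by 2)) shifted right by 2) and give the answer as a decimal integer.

3138

0x310A = 11000100001010
→ shifted right by 2 → 00110001000010 = 3138
→ shifted left by 2 (mod 2^14) → 11000100001000 = 12552
→ shifted right by 2 → 00110001000010 = 3138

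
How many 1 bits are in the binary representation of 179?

5

179 = 10110011
Count the 1s: 1 + 1 + 1 + 1 + 1 = 5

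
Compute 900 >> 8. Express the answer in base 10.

3

900 = 1110000100
shift right by 8 → 0000000011 = 3
(equivalently, floor(900 / 256))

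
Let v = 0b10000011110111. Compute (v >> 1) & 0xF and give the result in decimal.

11

v = 10000011110111
Shift right by 1: 1000001111011
Mask low 4 bits: 1011 = 11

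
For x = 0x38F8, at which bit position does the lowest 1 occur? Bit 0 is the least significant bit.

0x38F8 = 11100011111000
Trailing zeros: 3, so the lowest set bit is bit 3 (value 8).

3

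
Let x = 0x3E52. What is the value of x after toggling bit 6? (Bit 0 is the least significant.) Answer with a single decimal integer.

x = 011111001010010
bit 6 is currently 1; toggle it via x ^ (1 << 6) = x ^ 64
→ 011111000010010 = 15890

15890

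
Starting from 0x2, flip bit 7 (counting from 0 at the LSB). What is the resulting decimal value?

130

x = 000000000010
bit 7 is currently 0; toggle it via x ^ (1 << 7) = x ^ 128
→ 000010000010 = 130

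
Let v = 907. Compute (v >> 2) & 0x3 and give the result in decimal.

v = 01110001011
Shift right by 2: 011100010
Mask low 2 bits: 10 = 2

2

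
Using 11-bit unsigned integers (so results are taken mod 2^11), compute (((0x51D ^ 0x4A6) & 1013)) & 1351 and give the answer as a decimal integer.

257

0x51D = 10100011101
0x4A6 = 10010100110
→ ^ → 00110111011 = 443
1013 = 01111110101
→ & → 00110110001 = 433
1351 = 10101000111
→ & → 00100000001 = 257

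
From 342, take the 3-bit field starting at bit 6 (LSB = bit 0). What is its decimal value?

v = 000101010110
Shift right by 6: 000101
Mask low 3 bits: 101 = 5

5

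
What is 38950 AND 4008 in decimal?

38950 = 1001100000100110
4008 = 0000111110101000
AND → 0000100000100000 = 2080

2080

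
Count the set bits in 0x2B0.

0x2B0 = 1010110000
Count the 1s: 1 + 1 + 1 + 1 = 4

4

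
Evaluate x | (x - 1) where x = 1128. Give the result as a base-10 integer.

x = 10001101000 = 1128
x - 1 = 10001100111
OR    = 10001101111 = 1135
(x | (x - 1) sets all bits below the lowest set bit.)

1135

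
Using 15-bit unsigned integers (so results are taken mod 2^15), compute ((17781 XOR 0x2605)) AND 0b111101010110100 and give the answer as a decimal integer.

17781 = 100010101110101
0x2605 = 010011000000101
→ XOR → 110001101110000 = 25456
0b111101010110100 = 111101010110100
→ AND → 110001000110000 = 25136

25136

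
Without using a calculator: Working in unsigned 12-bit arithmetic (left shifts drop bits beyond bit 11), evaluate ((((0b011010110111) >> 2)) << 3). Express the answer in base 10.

0b011010110111 = 011010110111
→ >> 2 → 000110101101 = 429
→ << 3 (mod 2^12) → 110101101000 = 3432

3432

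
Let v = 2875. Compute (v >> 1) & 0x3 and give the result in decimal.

v = 00101100111011
Shift right by 1: 0010110011101
Mask low 2 bits: 01 = 1

1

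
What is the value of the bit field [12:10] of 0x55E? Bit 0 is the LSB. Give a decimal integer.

v = 0010101011110
Shift right by 10: 001
Mask low 3 bits: 001 = 1

1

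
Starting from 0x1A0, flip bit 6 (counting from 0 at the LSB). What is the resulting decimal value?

480

x = 110100000
bit 6 is currently 0; toggle it via x ^ (1 << 6) = x ^ 64
→ 111100000 = 480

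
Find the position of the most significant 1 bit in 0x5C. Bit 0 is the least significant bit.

6

0x5C = 1011100
The topmost 1 is at position 6 (since 2^6 = 64 ≤ 92 < 128).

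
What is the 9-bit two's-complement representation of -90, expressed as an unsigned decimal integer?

90 in 9 bits: 001011010
Invert: 110100101
Add 1:  110100110 = 422
(Check: 2^9 - 90 = 512 - 90 = 422.)

422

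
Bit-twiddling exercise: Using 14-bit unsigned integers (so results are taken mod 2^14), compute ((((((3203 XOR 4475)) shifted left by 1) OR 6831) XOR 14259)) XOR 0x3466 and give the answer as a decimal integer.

3203 = 00110010000011
4475 = 01000101111011
→ XOR → 01110111111000 = 7672
→ shifted left by 1 (mod 2^14) → 11101111110000 = 15344
6831 = 01101010101111
→ OR → 11101111111111 = 15359
14259 = 11011110110011
→ XOR → 00110001001100 = 3148
0x3466 = 11010001100110
→ XOR → 11100000101010 = 14378

14378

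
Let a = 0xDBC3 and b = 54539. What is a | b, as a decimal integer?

57291

0xDBC3 = 1101101111000011
54539 = 1101010100001011
 OR → 1101111111001011 = 57291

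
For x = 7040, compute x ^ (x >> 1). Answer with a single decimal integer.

x = 1101110000000 = 7040
x>>1 = 0110111000000
XOR  = 1011001000000 = 5696
(x ^ (x >> 1) gives the standard binary-reflected Gray code of x.)

5696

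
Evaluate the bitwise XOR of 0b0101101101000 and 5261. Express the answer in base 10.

a = 0101101101000
5261 = 1010010001101
XOR → 1111111100101 = 8165

8165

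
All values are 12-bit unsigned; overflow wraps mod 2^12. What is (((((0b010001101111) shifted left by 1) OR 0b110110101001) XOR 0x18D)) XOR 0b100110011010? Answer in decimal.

1512

0b010001101111 = 010001101111
→ shifted left by 1 (mod 2^12) → 100011011110 = 2270
0b110110101001 = 110110101001
→ OR → 110111111111 = 3583
0x18D = 000110001101
→ XOR → 110001110010 = 3186
0b100110011010 = 100110011010
→ XOR → 010111101000 = 1512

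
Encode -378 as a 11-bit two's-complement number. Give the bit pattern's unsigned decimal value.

378 in 11 bits: 00101111010
Invert: 11010000101
Add 1:  11010000110 = 1670
(Check: 2^11 - 378 = 2048 - 378 = 1670.)

1670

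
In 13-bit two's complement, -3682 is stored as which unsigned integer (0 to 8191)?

4510

3682 in 13 bits: 0111001100010
Invert: 1000110011101
Add 1:  1000110011110 = 4510
(Check: 2^13 - 3682 = 8192 - 3682 = 4510.)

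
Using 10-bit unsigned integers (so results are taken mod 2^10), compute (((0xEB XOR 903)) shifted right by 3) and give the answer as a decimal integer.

0xEB = 0011101011
903 = 1110000111
→ XOR → 1101101100 = 876
→ shifted right by 3 → 0001101101 = 109

109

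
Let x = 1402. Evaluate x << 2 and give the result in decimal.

1402 = 0010101111010
shift left by 2 → 1010111101000 = 5608
(equivalently, 1402 × 2^2 = 1402 × 4)

5608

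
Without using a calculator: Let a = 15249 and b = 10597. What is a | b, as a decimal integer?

15349

15249 = 11101110010001
10597 = 10100101100101
 OR → 11101111110101 = 15349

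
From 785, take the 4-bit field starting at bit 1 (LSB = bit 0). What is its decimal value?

v = 1100010001
Shift right by 1: 110001000
Mask low 4 bits: 1000 = 8

8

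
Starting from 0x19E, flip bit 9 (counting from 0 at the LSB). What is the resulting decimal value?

926

x = 00110011110
bit 9 is currently 0; toggle it via x ^ (1 << 9) = x ^ 512
→ 01110011110 = 926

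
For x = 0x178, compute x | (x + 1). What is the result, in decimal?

x = 101111000 = 376
x + 1 = 101111001
OR    = 101111001 = 377
(x | (x + 1) sets the lowest cleared bit.)

377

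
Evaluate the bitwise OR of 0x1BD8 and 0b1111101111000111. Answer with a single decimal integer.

0x1BD8 = 0001101111011000
b = 1111101111000111
 OR → 1111101111011111 = 64479

64479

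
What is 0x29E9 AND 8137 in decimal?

0x29E9 = 10100111101001
8137 = 01111111001001
AND → 00100111001001 = 2505

2505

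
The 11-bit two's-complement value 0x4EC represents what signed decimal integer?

pattern = 10011101100 (MSB is 1 ⇒ negative)
Invert: 01100010011, add 1 → 01100010100 = 788, so the value is -788.
(Equivalently: 1260 - 2^11 = 1260 - 2048 = -788.)

-788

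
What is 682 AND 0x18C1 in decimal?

682 = 0001010101010
0x18C1 = 1100011000001
AND → 0000010000000 = 128

128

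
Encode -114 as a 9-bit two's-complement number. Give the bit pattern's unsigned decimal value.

398

114 in 9 bits: 001110010
Invert: 110001101
Add 1:  110001110 = 398
(Check: 2^9 - 114 = 512 - 114 = 398.)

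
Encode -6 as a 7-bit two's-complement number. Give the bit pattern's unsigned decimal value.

122

6 in 7 bits: 0000110
Invert: 1111001
Add 1:  1111010 = 122
(Check: 2^7 - 6 = 128 - 6 = 122.)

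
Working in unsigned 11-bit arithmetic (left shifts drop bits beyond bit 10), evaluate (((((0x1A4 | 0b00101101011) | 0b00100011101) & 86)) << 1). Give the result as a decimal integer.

172

0x1A4 = 00110100100
0b00101101011 = 00101101011
→ | → 00111101111 = 495
0b00100011101 = 00100011101
→ | → 00111111111 = 511
86 = 00001010110
→ & → 00001010110 = 86
→ << 1 (mod 2^11) → 00010101100 = 172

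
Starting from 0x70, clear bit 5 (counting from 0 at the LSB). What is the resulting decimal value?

x = 01110000
bit 5 is currently 1; clear it via x & ~(1 << 5) = x & ~32
→ 01010000 = 80

80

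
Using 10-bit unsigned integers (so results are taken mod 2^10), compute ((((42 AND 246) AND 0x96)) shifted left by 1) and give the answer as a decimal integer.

4

42 = 0000101010
246 = 0011110110
→ AND → 0000100010 = 34
0x96 = 0010010110
→ AND → 0000000010 = 2
→ shifted left by 1 (mod 2^10) → 0000000100 = 4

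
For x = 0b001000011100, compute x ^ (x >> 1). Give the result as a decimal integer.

x = 1000011100 = 540
x>>1 = 0100001110
XOR  = 1100010010 = 786
(x ^ (x >> 1) gives the standard binary-reflected Gray code of x.)

786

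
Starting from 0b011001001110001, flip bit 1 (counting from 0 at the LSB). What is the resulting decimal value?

12915

x = 011001001110001
bit 1 is currently 0; toggle it via x ^ (1 << 1) = x ^ 2
→ 011001001110011 = 12915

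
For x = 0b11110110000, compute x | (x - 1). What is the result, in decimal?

1983

x = 11110110000 = 1968
x - 1 = 11110101111
OR    = 11110111111 = 1983
(x | (x - 1) sets all bits below the lowest set bit.)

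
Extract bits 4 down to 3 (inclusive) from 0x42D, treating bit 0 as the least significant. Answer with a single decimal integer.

1

v = 00010000101101
Shift right by 3: 00010000101
Mask low 2 bits: 01 = 1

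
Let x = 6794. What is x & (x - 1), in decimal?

x = 1101010001010 = 6794
x - 1 = 1101010001001
AND   = 1101010001000 = 6792
(x & (x - 1) clears the lowest set bit of x.)

6792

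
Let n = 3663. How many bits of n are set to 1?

3663 = 111001001111
Count the 1s: 1 + 1 + 1 + 1 + 1 + 1 + 1 + 1 = 8

8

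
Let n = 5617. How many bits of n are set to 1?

8

5617 = 1010111110001
Count the 1s: 1 + 1 + 1 + 1 + 1 + 1 + 1 + 1 = 8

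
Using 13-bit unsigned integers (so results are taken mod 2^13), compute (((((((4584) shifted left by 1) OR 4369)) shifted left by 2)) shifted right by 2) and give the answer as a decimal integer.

977

4584 = 1000111101000
→ shifted left by 1 (mod 2^13) → 0001111010000 = 976
4369 = 1000100010001
→ OR → 1001111010001 = 5073
→ shifted left by 2 (mod 2^13) → 0111101000100 = 3908
→ shifted right by 2 → 0001111010001 = 977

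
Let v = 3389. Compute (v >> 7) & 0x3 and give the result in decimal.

2

v = 0110100111101
Shift right by 7: 011010
Mask low 2 bits: 10 = 2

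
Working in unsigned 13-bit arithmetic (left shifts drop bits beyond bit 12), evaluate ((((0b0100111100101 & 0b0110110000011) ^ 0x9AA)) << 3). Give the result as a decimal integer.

344

0b0100111100101 = 0100111100101
0b0110110000011 = 0110110000011
→ & → 0100110000001 = 2433
0x9AA = 0100110101010
→ ^ → 0000000101011 = 43
→ << 3 (mod 2^13) → 0000101011000 = 344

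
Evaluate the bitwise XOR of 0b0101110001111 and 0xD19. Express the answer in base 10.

a = 101110001111
0xD19 = 110100011001
XOR → 011010010110 = 1686

1686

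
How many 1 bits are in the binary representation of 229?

5

229 = 11100101
Count the 1s: 1 + 1 + 1 + 1 + 1 = 5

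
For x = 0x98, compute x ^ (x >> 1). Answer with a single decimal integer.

212

x = 10011000 = 152
x>>1 = 01001100
XOR  = 11010100 = 212
(x ^ (x >> 1) gives the standard binary-reflected Gray code of x.)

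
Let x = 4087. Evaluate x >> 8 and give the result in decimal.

15

4087 = 111111110111
shift right by 8 → 000000001111 = 15
(equivalently, floor(4087 / 256))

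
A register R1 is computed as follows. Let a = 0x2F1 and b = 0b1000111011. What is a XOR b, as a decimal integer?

202

0x2F1 = 1011110001
b = 1000111011
XOR → 0011001010 = 202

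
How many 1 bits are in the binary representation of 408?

4

408 = 110011000
Count the 1s: 1 + 1 + 1 + 1 = 4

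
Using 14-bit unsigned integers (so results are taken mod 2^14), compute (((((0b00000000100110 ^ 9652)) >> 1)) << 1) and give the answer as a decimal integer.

0b00000000100110 = 00000000100110
9652 = 10010110110100
→ ^ → 10010110010010 = 9618
→ >> 1 → 01001011001001 = 4809
→ << 1 (mod 2^14) → 10010110010010 = 9618

9618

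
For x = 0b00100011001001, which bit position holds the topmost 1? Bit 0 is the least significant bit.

11

0b00100011001001 = 100011001001
The topmost 1 is at position 11 (since 2^11 = 2048 ≤ 2249 < 4096).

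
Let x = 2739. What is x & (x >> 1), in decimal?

x = 101010110011 = 2739
x>>1 = 010101011001
AND  = 000000010001 = 17
(x & (x >> 1) has a 1 wherever x has two consecutive 1 bits.)

17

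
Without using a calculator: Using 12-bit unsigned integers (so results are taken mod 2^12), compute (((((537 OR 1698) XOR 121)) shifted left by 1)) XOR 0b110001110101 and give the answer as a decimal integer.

497

537 = 001000011001
1698 = 011010100010
→ OR → 011010111011 = 1723
121 = 000001111001
→ XOR → 011011000010 = 1730
→ shifted left by 1 (mod 2^12) → 110110000100 = 3460
0b110001110101 = 110001110101
→ XOR → 000111110001 = 497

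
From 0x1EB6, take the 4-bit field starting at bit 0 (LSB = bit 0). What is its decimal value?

v = 001111010110110
Shift right by 0: 001111010110110
Mask low 4 bits: 0110 = 6

6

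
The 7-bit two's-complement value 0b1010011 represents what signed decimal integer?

pattern = 1010011 (MSB is 1 ⇒ negative)
Invert: 0101100, add 1 → 0101101 = 45, so the value is -45.
(Equivalently: 83 - 2^7 = 83 - 128 = -45.)

-45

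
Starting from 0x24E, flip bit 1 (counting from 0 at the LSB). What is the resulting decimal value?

x = 01001001110
bit 1 is currently 1; toggle it via x ^ (1 << 1) = x ^ 2
→ 01001001100 = 588

588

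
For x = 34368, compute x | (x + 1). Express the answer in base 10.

x = 1000011001000000 = 34368
x + 1 = 1000011001000001
OR    = 1000011001000001 = 34369
(x | (x + 1) sets the lowest cleared bit.)

34369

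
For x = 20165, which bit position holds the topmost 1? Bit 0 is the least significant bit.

14

20165 = 100111011000101
The topmost 1 is at position 14 (since 2^14 = 16384 ≤ 20165 < 32768).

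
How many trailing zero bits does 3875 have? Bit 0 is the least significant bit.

3875 = 111100100011
Trailing zeros: 0, so the lowest set bit is bit 0 (value 1).

0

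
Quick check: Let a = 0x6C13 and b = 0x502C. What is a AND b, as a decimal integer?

0x6C13 = 110110000010011
0x502C = 101000000101100
AND → 100000000000000 = 16384

16384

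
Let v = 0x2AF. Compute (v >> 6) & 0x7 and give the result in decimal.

v = 01010101111
Shift right by 6: 01010
Mask low 3 bits: 010 = 2

2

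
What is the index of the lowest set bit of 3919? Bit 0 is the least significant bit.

3919 = 111101001111
Trailing zeros: 0, so the lowest set bit is bit 0 (value 1).

0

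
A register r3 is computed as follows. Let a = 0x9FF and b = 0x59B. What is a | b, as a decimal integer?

0x9FF = 100111111111
0x59B = 010110011011
 OR → 110111111111 = 3583

3583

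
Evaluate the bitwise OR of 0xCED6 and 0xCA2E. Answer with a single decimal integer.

0xCED6 = 1100111011010110
0xCA2E = 1100101000101110
 OR → 1100111011111110 = 52990

52990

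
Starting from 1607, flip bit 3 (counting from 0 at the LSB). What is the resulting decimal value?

1615

x = 011001000111
bit 3 is currently 0; toggle it via x ^ (1 << 3) = x ^ 8
→ 011001001111 = 1615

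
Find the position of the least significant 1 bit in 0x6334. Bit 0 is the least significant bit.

2

0x6334 = 110001100110100
Trailing zeros: 2, so the lowest set bit is bit 2 (value 4).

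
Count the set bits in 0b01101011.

n = 1101011
Count the 1s: 1 + 1 + 1 + 1 + 1 = 5

5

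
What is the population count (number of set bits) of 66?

2

66 = 1000010
Count the 1s: 1 + 1 = 2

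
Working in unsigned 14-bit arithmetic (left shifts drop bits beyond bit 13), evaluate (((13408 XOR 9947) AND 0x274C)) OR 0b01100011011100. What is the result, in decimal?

6876

13408 = 11010001100000
9947 = 10011011011011
→ XOR → 01001010111011 = 4795
0x274C = 10011101001100
→ AND → 00001000001000 = 520
0b01100011011100 = 01100011011100
→ OR → 01101011011100 = 6876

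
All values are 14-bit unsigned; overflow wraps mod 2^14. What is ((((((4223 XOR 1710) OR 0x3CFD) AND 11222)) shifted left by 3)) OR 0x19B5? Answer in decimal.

4223 = 01000001111111
1710 = 00011010101110
→ XOR → 01011011010001 = 5841
0x3CFD = 11110011111101
→ OR → 11111011111101 = 16125
11222 = 10101111010110
→ AND → 10101011010100 = 10964
→ shifted left by 3 (mod 2^14) → 01011010100000 = 5792
0x19B5 = 01100110110101
→ OR → 01111110110101 = 8117

8117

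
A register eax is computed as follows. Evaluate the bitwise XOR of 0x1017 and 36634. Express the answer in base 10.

0x1017 = 0001000000010111
36634 = 1000111100011010
XOR → 1001111100001101 = 40717

40717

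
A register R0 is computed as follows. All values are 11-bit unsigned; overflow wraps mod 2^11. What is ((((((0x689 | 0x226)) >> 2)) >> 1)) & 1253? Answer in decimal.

197

0x689 = 11010001001
0x226 = 01000100110
→ | → 11010101111 = 1711
→ >> 2 → 00110101011 = 427
→ >> 1 → 00011010101 = 213
1253 = 10011100101
→ & → 00011000101 = 197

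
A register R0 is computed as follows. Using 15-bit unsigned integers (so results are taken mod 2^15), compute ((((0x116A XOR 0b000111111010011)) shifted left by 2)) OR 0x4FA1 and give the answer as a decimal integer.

32741

0x116A = 001000101101010
0b000111111010011 = 000111111010011
→ XOR → 001111010111001 = 7865
→ shifted left by 2 (mod 2^15) → 111101011100100 = 31460
0x4FA1 = 100111110100001
→ OR → 111111111100101 = 32741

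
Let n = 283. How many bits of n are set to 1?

283 = 100011011
Count the 1s: 1 + 1 + 1 + 1 + 1 = 5

5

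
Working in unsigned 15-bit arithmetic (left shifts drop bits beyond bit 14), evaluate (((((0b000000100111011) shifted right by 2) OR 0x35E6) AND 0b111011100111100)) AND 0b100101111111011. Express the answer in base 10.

0b000000100111011 = 000000100111011
→ shifted right by 2 → 000000001001110 = 78
0x35E6 = 011010111100110
→ OR → 011010111101110 = 13806
0b111011100111100 = 111011100111100
→ AND → 011010100101100 = 13612
0b100101111111011 = 100101111111011
→ AND → 000000100101000 = 296

296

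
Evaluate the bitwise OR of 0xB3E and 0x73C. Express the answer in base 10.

3902

0xB3E = 101100111110
0x73C = 011100111100
 OR → 111100111110 = 3902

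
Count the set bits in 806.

5

806 = 1100100110
Count the 1s: 1 + 1 + 1 + 1 + 1 = 5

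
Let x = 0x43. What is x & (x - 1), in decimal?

x = 1000011 = 67
x - 1 = 1000010
AND   = 1000010 = 66
(x & (x - 1) clears the lowest set bit of x.)

66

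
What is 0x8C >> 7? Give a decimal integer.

0x8C = 10001100
shift right by 7 → 00000001 = 1
(equivalently, floor(140 / 128))

1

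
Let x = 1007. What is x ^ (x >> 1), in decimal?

536

x = 1111101111 = 1007
x>>1 = 0111110111
XOR  = 1000011000 = 536
(x ^ (x >> 1) gives the standard binary-reflected Gray code of x.)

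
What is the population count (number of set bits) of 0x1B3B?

9

0x1B3B = 1101100111011
Count the 1s: 1 + 1 + 1 + 1 + 1 + 1 + 1 + 1 + 1 = 9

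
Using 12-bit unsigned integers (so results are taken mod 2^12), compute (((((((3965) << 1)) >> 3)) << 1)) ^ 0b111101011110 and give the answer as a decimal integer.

3965 = 111101111101
→ << 1 (mod 2^12) → 111011111010 = 3834
→ >> 3 → 000111011111 = 479
→ << 1 (mod 2^12) → 001110111110 = 958
0b111101011110 = 111101011110
→ ^ → 110011100000 = 3296

3296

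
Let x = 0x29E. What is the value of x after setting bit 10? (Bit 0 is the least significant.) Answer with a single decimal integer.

1694

x = 00001010011110
bit 10 is currently 0; set it via x | (1 << 10) = x | 1024
→ 00011010011110 = 1694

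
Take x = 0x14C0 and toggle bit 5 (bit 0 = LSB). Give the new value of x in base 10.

x = 001010011000000
bit 5 is currently 0; toggle it via x ^ (1 << 5) = x ^ 32
→ 001010011100000 = 5344

5344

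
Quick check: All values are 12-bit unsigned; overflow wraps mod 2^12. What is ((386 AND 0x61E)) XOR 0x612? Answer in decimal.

386 = 000110000010
0x61E = 011000011110
→ AND → 000000000010 = 2
0x612 = 011000010010
→ XOR → 011000010000 = 1552

1552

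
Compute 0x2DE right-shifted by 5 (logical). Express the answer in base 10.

22

0x2DE = 1011011110
shift right by 5 → 0000010110 = 22
(equivalently, floor(734 / 32))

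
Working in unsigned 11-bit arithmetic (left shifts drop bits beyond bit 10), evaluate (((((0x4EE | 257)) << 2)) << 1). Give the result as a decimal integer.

1912

0x4EE = 10011101110
257 = 00100000001
→ | → 10111101111 = 1519
→ << 2 (mod 2^11) → 11110111100 = 1980
→ << 1 (mod 2^11) → 11101111000 = 1912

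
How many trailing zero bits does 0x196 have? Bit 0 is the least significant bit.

0x196 = 110010110
Trailing zeros: 1, so the lowest set bit is bit 1 (value 2).

1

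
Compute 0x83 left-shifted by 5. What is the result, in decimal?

0x83 = 0000010000011
shift left by 5 → 1000001100000 = 4192
(equivalently, 131 × 2^5 = 131 × 32)

4192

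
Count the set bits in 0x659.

0x659 = 11001011001
Count the 1s: 1 + 1 + 1 + 1 + 1 + 1 = 6

6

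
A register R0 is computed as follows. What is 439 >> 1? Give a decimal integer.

219

439 = 110110111
shift right by 1 → 011011011 = 219
(equivalently, floor(439 / 2))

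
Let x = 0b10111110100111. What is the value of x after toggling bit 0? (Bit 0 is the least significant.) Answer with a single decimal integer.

12198

x = 10111110100111
bit 0 is currently 1; toggle it via x ^ (1 << 0) = x ^ 1
→ 10111110100110 = 12198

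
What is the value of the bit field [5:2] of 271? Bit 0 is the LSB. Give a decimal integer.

v = 0000100001111
Shift right by 2: 00001000011
Mask low 4 bits: 0011 = 3

3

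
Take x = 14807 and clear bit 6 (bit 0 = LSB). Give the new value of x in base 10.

14743

x = 11100111010111
bit 6 is currently 1; clear it via x & ~(1 << 6) = x & ~64
→ 11100110010111 = 14743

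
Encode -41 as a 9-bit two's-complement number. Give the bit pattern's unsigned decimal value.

471

41 in 9 bits: 000101001
Invert: 111010110
Add 1:  111010111 = 471
(Check: 2^9 - 41 = 512 - 41 = 471.)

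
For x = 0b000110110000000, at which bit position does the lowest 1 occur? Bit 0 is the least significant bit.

7

0b000110110000000 = 110110000000
Trailing zeros: 7, so the lowest set bit is bit 7 (value 128).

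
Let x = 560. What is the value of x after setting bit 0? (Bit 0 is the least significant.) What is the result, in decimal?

x = 001000110000
bit 0 is currently 0; set it via x | (1 << 0) = x | 1
→ 001000110001 = 561

561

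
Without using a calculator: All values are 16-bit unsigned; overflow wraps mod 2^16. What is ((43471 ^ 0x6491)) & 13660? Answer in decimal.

43471 = 1010100111001111
0x6491 = 0110010010010001
→ ^ → 1100110101011110 = 52574
13660 = 0011010101011100
→ & → 0000010101011100 = 1372

1372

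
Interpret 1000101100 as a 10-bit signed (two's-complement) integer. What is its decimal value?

-468

pattern = 1000101100 (MSB is 1 ⇒ negative)
Invert: 0111010011, add 1 → 0111010100 = 468, so the value is -468.
(Equivalently: 556 - 2^10 = 556 - 1024 = -468.)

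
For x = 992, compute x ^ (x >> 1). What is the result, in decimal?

528

x = 1111100000 = 992
x>>1 = 0111110000
XOR  = 1000010000 = 528
(x ^ (x >> 1) gives the standard binary-reflected Gray code of x.)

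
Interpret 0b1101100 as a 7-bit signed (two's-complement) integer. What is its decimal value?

pattern = 1101100 (MSB is 1 ⇒ negative)
Invert: 0010011, add 1 → 0010100 = 20, so the value is -20.
(Equivalently: 108 - 2^7 = 108 - 128 = -20.)

-20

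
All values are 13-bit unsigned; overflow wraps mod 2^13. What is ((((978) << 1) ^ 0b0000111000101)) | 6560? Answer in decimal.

8161

978 = 0001111010010
→ << 1 (mod 2^13) → 0011110100100 = 1956
0b0000111000101 = 0000111000101
→ ^ → 0011001100001 = 1633
6560 = 1100110100000
→ | → 1111111100001 = 8161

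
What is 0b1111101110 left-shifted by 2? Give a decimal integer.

x = 001111101110
shift left by 2 → 111110111000 = 4024
(equivalently, 1006 × 2^2 = 1006 × 4)

4024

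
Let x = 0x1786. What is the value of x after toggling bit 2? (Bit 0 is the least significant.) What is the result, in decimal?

6018

x = 1011110000110
bit 2 is currently 1; toggle it via x ^ (1 << 2) = x ^ 4
→ 1011110000010 = 6018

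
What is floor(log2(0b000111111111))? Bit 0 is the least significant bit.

0b000111111111 = 111111111
The topmost 1 is at position 8 (since 2^8 = 256 ≤ 511 < 512).

8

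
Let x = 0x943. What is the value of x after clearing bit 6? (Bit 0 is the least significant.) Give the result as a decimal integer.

x = 100101000011
bit 6 is currently 1; clear it via x & ~(1 << 6) = x & ~64
→ 100100000011 = 2307

2307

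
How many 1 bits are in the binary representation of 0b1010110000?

n = 1010110000
Count the 1s: 1 + 1 + 1 + 1 = 4

4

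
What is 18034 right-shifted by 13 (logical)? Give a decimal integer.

18034 = 100011001110010
shift right by 13 → 000000000000010 = 2
(equivalently, floor(18034 / 8192))

2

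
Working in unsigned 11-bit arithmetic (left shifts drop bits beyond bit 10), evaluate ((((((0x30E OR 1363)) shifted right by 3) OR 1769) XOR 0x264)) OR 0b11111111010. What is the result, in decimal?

2047

0x30E = 01100001110
1363 = 10101010011
→ OR → 11101011111 = 1887
→ shifted right by 3 → 00011101011 = 235
1769 = 11011101001
→ OR → 11011101011 = 1771
0x264 = 01001100100
→ XOR → 10010001111 = 1167
0b11111111010 = 11111111010
→ OR → 11111111111 = 2047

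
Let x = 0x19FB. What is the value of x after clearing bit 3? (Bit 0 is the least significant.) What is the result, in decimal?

6643

x = 1100111111011
bit 3 is currently 1; clear it via x & ~(1 << 3) = x & ~8
→ 1100111110011 = 6643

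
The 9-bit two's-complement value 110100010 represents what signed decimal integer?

-94

pattern = 110100010 (MSB is 1 ⇒ negative)
Invert: 001011101, add 1 → 001011110 = 94, so the value is -94.
(Equivalently: 418 - 2^9 = 418 - 512 = -94.)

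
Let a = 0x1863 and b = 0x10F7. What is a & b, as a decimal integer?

4195

0x1863 = 1100001100011
0x10F7 = 1000011110111
AND → 1000001100011 = 4195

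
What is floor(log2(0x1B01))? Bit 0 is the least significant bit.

0x1B01 = 1101100000001
The topmost 1 is at position 12 (since 2^12 = 4096 ≤ 6913 < 8192).

12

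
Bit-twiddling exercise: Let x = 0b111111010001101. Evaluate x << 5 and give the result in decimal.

1036704

x = 00000111111010001101
shift left by 5 → 11111101000110100000 = 1036704
(equivalently, 32397 × 2^5 = 32397 × 32)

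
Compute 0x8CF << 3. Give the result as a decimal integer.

18040

0x8CF = 000100011001111
shift left by 3 → 100011001111000 = 18040
(equivalently, 2255 × 2^3 = 2255 × 8)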